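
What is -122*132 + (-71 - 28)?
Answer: -16203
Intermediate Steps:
-122*132 + (-71 - 28) = -16104 - 99 = -16203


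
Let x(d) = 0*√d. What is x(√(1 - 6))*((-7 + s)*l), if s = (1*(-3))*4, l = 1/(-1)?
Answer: 0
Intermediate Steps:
l = -1 (l = 1*(-1) = -1)
x(d) = 0
s = -12 (s = -3*4 = -12)
x(√(1 - 6))*((-7 + s)*l) = 0*((-7 - 12)*(-1)) = 0*(-19*(-1)) = 0*19 = 0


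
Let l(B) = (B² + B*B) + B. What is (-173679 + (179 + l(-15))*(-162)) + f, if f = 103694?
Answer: -169453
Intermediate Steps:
l(B) = B + 2*B² (l(B) = (B² + B²) + B = 2*B² + B = B + 2*B²)
(-173679 + (179 + l(-15))*(-162)) + f = (-173679 + (179 - 15*(1 + 2*(-15)))*(-162)) + 103694 = (-173679 + (179 - 15*(1 - 30))*(-162)) + 103694 = (-173679 + (179 - 15*(-29))*(-162)) + 103694 = (-173679 + (179 + 435)*(-162)) + 103694 = (-173679 + 614*(-162)) + 103694 = (-173679 - 99468) + 103694 = -273147 + 103694 = -169453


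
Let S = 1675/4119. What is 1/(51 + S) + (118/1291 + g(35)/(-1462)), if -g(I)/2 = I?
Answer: 31719453391/199827259424 ≈ 0.15873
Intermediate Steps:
g(I) = -2*I
S = 1675/4119 (S = 1675*(1/4119) = 1675/4119 ≈ 0.40665)
1/(51 + S) + (118/1291 + g(35)/(-1462)) = 1/(51 + 1675/4119) + (118/1291 - 2*35/(-1462)) = 1/(211744/4119) + (118*(1/1291) - 70*(-1/1462)) = 4119/211744 + (118/1291 + 35/731) = 4119/211744 + 131443/943721 = 31719453391/199827259424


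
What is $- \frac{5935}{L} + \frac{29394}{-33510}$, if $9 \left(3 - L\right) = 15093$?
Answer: $\frac{24946049}{9349290} \approx 2.6682$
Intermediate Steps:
$L = -1674$ ($L = 3 - 1677 = -1674$)
$- \frac{5935}{L} + \frac{29394}{-33510} = - \frac{5935}{-1674} + \frac{29394}{-33510} = \left(-5935\right) \left(- \frac{1}{1674}\right) + 29394 \left(- \frac{1}{33510}\right) = \frac{5935}{1674} - \frac{4899}{5585} = \frac{24946049}{9349290}$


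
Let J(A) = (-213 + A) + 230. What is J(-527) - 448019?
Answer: -448529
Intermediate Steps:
J(A) = 17 + A
J(-527) - 448019 = (17 - 527) - 448019 = -510 - 448019 = -448529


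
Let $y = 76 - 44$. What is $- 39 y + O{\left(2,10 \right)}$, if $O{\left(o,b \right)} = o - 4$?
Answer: $-1250$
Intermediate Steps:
$O{\left(o,b \right)} = -4 + o$
$y = 32$ ($y = 76 - 44 = 32$)
$- 39 y + O{\left(2,10 \right)} = \left(-39\right) 32 + \left(-4 + 2\right) = -1248 - 2 = -1250$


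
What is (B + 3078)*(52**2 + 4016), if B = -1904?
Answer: 7889280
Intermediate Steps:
(B + 3078)*(52**2 + 4016) = (-1904 + 3078)*(52**2 + 4016) = 1174*(2704 + 4016) = 1174*6720 = 7889280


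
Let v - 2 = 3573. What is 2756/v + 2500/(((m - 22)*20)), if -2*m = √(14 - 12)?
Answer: -1307496/265925 + 125*√2/967 ≈ -4.7340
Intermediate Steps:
v = 3575 (v = 2 + 3573 = 3575)
m = -√2/2 (m = -√(14 - 12)/2 = -√2/2 ≈ -0.70711)
2756/v + 2500/(((m - 22)*20)) = 2756/3575 + 2500/(((-√2/2 - 22)*20)) = 2756*(1/3575) + 2500/(((-22 - √2/2)*20)) = 212/275 + 2500/(-440 - 10*√2)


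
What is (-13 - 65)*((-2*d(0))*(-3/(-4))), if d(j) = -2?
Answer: -234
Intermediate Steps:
(-13 - 65)*((-2*d(0))*(-3/(-4))) = (-13 - 65)*((-2*(-2))*(-3/(-4))) = -312*(-3*(-¼)) = -312*3/4 = -78*3 = -234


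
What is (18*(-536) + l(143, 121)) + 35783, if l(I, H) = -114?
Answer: 26021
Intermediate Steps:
(18*(-536) + l(143, 121)) + 35783 = (18*(-536) - 114) + 35783 = (-9648 - 114) + 35783 = -9762 + 35783 = 26021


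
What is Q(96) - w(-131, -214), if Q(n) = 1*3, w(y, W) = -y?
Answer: -128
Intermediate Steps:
Q(n) = 3
Q(96) - w(-131, -214) = 3 - (-1)*(-131) = 3 - 1*131 = 3 - 131 = -128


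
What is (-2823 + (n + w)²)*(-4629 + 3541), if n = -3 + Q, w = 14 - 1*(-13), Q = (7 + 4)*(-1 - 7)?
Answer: -1385024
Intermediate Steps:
Q = -88 (Q = 11*(-8) = -88)
w = 27 (w = 14 + 13 = 27)
n = -91 (n = -3 - 88 = -91)
(-2823 + (n + w)²)*(-4629 + 3541) = (-2823 + (-91 + 27)²)*(-4629 + 3541) = (-2823 + (-64)²)*(-1088) = (-2823 + 4096)*(-1088) = 1273*(-1088) = -1385024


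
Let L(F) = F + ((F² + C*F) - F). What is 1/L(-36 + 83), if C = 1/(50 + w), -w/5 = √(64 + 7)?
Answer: 34125/75492622 - 5*√71/75492622 ≈ 0.00045147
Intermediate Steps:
w = -5*√71 (w = -5*√(64 + 7) = -5*√71 ≈ -42.131)
C = 1/(50 - 5*√71) ≈ 0.12708
L(F) = F² + F*(2/29 + √71/145) (L(F) = F + ((F² + (2/29 + √71/145)*F) - F) = F + ((F² + F*(2/29 + √71/145)) - F) = F + (F² - F + F*(2/29 + √71/145)) = F² + F*(2/29 + √71/145))
1/L(-36 + 83) = 1/((-36 + 83)² + 2*(-36 + 83)/29 + (-36 + 83)*√71/145) = 1/(47² + (2/29)*47 + (1/145)*47*√71) = 1/(2209 + 94/29 + 47*√71/145) = 1/(64155/29 + 47*√71/145)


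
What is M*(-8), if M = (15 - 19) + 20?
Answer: -128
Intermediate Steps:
M = 16 (M = -4 + 20 = 16)
M*(-8) = 16*(-8) = -128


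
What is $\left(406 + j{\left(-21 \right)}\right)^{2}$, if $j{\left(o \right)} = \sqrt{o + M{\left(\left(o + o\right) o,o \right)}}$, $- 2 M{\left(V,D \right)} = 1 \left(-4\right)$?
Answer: $\left(406 + i \sqrt{19}\right)^{2} \approx 1.6482 \cdot 10^{5} + 3539.0 i$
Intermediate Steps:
$M{\left(V,D \right)} = 2$ ($M{\left(V,D \right)} = - \frac{1 \left(-4\right)}{2} = \left(- \frac{1}{2}\right) \left(-4\right) = 2$)
$j{\left(o \right)} = \sqrt{2 + o}$ ($j{\left(o \right)} = \sqrt{o + 2} = \sqrt{2 + o}$)
$\left(406 + j{\left(-21 \right)}\right)^{2} = \left(406 + \sqrt{2 - 21}\right)^{2} = \left(406 + \sqrt{-19}\right)^{2} = \left(406 + i \sqrt{19}\right)^{2}$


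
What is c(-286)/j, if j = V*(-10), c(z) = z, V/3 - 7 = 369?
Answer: 143/5640 ≈ 0.025355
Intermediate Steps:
V = 1128 (V = 21 + 3*369 = 21 + 1107 = 1128)
j = -11280 (j = 1128*(-10) = -11280)
c(-286)/j = -286/(-11280) = -286*(-1/11280) = 143/5640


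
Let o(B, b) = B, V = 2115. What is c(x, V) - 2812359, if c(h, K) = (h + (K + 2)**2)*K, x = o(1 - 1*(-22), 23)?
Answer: 9476008521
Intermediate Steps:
x = 23 (x = 1 - 1*(-22) = 1 + 22 = 23)
c(h, K) = K*(h + (2 + K)**2) (c(h, K) = (h + (2 + K)**2)*K = K*(h + (2 + K)**2))
c(x, V) - 2812359 = 2115*(23 + (2 + 2115)**2) - 2812359 = 2115*(23 + 2117**2) - 2812359 = 2115*(23 + 4481689) - 2812359 = 2115*4481712 - 2812359 = 9478820880 - 2812359 = 9476008521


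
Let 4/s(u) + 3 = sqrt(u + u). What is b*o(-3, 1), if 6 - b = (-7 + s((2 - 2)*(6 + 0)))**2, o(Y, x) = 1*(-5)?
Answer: 2855/9 ≈ 317.22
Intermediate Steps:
o(Y, x) = -5
s(u) = 4/(-3 + sqrt(2)*sqrt(u)) (s(u) = 4/(-3 + sqrt(u + u)) = 4/(-3 + sqrt(2*u)) = 4/(-3 + sqrt(2)*sqrt(u)))
b = -571/9 (b = 6 - (-7 + 4/(-3 + sqrt(2)*sqrt((2 - 2)*(6 + 0))))**2 = 6 - (-7 + 4/(-3 + sqrt(2)*sqrt(0*6)))**2 = 6 - (-7 + 4/(-3 + sqrt(2)*sqrt(0)))**2 = 6 - (-7 + 4/(-3 + sqrt(2)*0))**2 = 6 - (-7 + 4/(-3 + 0))**2 = 6 - (-7 + 4/(-3))**2 = 6 - (-7 + 4*(-1/3))**2 = 6 - (-7 - 4/3)**2 = 6 - (-25/3)**2 = 6 - 1*625/9 = 6 - 625/9 = -571/9 ≈ -63.444)
b*o(-3, 1) = -571/9*(-5) = 2855/9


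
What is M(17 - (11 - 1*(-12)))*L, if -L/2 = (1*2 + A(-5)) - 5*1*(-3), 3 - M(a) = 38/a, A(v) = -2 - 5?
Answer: -560/3 ≈ -186.67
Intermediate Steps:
A(v) = -7
M(a) = 3 - 38/a
L = -20 (L = -2*((1*2 - 7) - 5*1*(-3)) = -2*((2 - 7) - 5*(-3)) = -2*(-5 - 1*(-15)) = -2*(-5 + 15) = -2*10 = -20)
M(17 - (11 - 1*(-12)))*L = (3 - 38/(17 - (11 - 1*(-12))))*(-20) = (3 - 38/(17 - (11 + 12)))*(-20) = (3 - 38/(17 - 1*23))*(-20) = (3 - 38/(17 - 23))*(-20) = (3 - 38/(-6))*(-20) = (3 - 38*(-⅙))*(-20) = (3 + 19/3)*(-20) = (28/3)*(-20) = -560/3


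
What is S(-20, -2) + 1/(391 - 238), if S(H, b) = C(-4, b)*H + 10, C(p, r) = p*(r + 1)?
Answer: -10709/153 ≈ -69.993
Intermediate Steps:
C(p, r) = p*(1 + r)
S(H, b) = 10 + H*(-4 - 4*b) (S(H, b) = (-4*(1 + b))*H + 10 = (-4 - 4*b)*H + 10 = H*(-4 - 4*b) + 10 = 10 + H*(-4 - 4*b))
S(-20, -2) + 1/(391 - 238) = (10 - 4*(-20) - 4*(-20)*(-2)) + 1/(391 - 238) = (10 + 80 - 160) + 1/153 = -70 + 1/153 = -10709/153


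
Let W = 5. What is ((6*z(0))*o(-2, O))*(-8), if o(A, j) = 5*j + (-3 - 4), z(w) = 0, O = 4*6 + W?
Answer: 0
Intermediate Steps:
O = 29 (O = 4*6 + 5 = 24 + 5 = 29)
o(A, j) = -7 + 5*j (o(A, j) = 5*j - 7 = -7 + 5*j)
((6*z(0))*o(-2, O))*(-8) = ((6*0)*(-7 + 5*29))*(-8) = (0*(-7 + 145))*(-8) = (0*138)*(-8) = 0*(-8) = 0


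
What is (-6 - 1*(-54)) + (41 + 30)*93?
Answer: 6651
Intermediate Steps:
(-6 - 1*(-54)) + (41 + 30)*93 = (-6 + 54) + 71*93 = 48 + 6603 = 6651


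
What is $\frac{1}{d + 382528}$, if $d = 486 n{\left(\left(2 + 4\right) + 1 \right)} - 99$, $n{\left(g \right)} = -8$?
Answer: $\frac{1}{378541} \approx 2.6417 \cdot 10^{-6}$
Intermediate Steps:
$d = -3987$ ($d = 486 \left(-8\right) - 99 = -3888 - 99 = -3987$)
$\frac{1}{d + 382528} = \frac{1}{-3987 + 382528} = \frac{1}{378541}$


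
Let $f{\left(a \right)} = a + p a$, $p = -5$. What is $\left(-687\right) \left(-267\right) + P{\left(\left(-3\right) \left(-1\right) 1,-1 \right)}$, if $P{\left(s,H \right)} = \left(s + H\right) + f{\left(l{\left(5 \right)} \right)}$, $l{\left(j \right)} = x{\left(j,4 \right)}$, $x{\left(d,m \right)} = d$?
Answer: $183411$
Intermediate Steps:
$l{\left(j \right)} = j$
$f{\left(a \right)} = - 4 a$ ($f{\left(a \right)} = a - 5 a = - 4 a$)
$P{\left(s,H \right)} = -20 + H + s$ ($P{\left(s,H \right)} = \left(s + H\right) - 20 = \left(H + s\right) - 20 = -20 + H + s$)
$\left(-687\right) \left(-267\right) + P{\left(\left(-3\right) \left(-1\right) 1,-1 \right)} = \left(-687\right) \left(-267\right) - \left(21 - \left(-3\right) \left(-1\right) 1\right) = 183429 - 18 = 183411$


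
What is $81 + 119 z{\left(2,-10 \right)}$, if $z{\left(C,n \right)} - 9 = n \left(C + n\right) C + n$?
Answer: $19002$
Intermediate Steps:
$z{\left(C,n \right)} = 9 + n + C n \left(C + n\right)$ ($z{\left(C,n \right)} = 9 + \left(n \left(C + n\right) C + n\right) = 9 + \left(C n \left(C + n\right) + n\right) = 9 + \left(n + C n \left(C + n\right)\right) = 9 + n + C n \left(C + n\right)$)
$81 + 119 z{\left(2,-10 \right)} = 81 + 119 \left(9 - 10 + 2 \left(-10\right)^{2} - 10 \cdot 2^{2}\right) = 81 + 119 \left(9 - 10 + 2 \cdot 100 - 40\right) = 81 + 119 \left(9 - 10 + 200 - 40\right) = 81 + 119 \cdot 159 = 81 + 18921 = 19002$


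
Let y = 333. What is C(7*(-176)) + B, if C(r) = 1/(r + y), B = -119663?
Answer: -107577038/899 ≈ -1.1966e+5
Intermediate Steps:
C(r) = 1/(333 + r) (C(r) = 1/(r + 333) = 1/(333 + r))
C(7*(-176)) + B = 1/(333 + 7*(-176)) - 119663 = 1/(333 - 1232) - 119663 = 1/(-899) - 119663 = -1/899 - 119663 = -107577038/899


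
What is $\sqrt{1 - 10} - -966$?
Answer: $966 + 3 i \approx 966.0 + 3.0 i$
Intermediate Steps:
$\sqrt{1 - 10} - -966 = \sqrt{-9} + 966 = 3 i + 966 = 966 + 3 i$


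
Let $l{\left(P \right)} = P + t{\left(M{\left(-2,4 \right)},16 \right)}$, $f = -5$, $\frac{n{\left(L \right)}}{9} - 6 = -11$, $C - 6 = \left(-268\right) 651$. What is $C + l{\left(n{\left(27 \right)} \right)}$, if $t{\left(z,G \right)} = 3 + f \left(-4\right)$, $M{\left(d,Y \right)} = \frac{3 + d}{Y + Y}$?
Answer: $-174484$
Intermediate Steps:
$C = -174462$ ($C = 6 - 174468 = -174462$)
$M{\left(d,Y \right)} = \frac{3 + d}{2 Y}$
$n{\left(L \right)} = -45$ ($n{\left(L \right)} = 54 + 9 \left(-11\right) = 54 - 99 = -45$)
$t{\left(z,G \right)} = 23$ ($t{\left(z,G \right)} = 3 - -20 = 3 + 20 = 23$)
$l{\left(P \right)} = 23 + P$ ($l{\left(P \right)} = P + 23 = 23 + P$)
$C + l{\left(n{\left(27 \right)} \right)} = -174462 + \left(23 - 45\right) = -174462 - 22 = -174484$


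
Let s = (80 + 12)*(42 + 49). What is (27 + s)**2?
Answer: 70543201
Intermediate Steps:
s = 8372 (s = 92*91 = 8372)
(27 + s)**2 = (27 + 8372)**2 = 8399**2 = 70543201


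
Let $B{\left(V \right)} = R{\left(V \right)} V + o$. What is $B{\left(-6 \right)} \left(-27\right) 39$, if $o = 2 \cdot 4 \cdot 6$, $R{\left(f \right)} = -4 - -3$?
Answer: $-56862$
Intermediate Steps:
$R{\left(f \right)} = -1$ ($R{\left(f \right)} = -4 + 3 = -1$)
$o = 48$ ($o = 8 \cdot 6 = 48$)
$B{\left(V \right)} = 48 - V$ ($B{\left(V \right)} = - V + 48 = 48 - V$)
$B{\left(-6 \right)} \left(-27\right) 39 = \left(48 - -6\right) \left(-27\right) 39 = \left(48 + 6\right) \left(-27\right) 39 = 54 \left(-27\right) 39 = \left(-1458\right) 39 = -56862$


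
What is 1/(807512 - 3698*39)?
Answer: 1/663290 ≈ 1.5076e-6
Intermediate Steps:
1/(807512 - 3698*39) = 1/(807512 - 144222) = 1/663290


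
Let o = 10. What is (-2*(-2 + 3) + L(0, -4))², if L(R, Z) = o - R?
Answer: 64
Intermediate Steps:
L(R, Z) = 10 - R
(-2*(-2 + 3) + L(0, -4))² = (-2*(-2 + 3) + (10 - 1*0))² = (-2*1 + (10 + 0))² = (-2 + 10)² = 8² = 64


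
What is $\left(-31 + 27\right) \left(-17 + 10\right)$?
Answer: $28$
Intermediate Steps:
$\left(-31 + 27\right) \left(-17 + 10\right) = \left(-4\right) \left(-7\right) = 28$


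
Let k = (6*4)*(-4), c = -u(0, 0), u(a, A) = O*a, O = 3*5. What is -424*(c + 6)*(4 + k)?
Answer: 234048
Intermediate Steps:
O = 15
u(a, A) = 15*a
c = 0 (c = -15*0 = -1*0 = 0)
k = -96 (k = 24*(-4) = -96)
-424*(c + 6)*(4 + k) = -424*(0 + 6)*(4 - 96) = -2544*(-92) = -424*(-552) = 234048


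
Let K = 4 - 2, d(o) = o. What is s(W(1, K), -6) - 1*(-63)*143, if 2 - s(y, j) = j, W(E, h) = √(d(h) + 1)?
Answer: 9017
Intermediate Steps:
K = 2
W(E, h) = √(1 + h) (W(E, h) = √(h + 1) = √(1 + h))
s(y, j) = 2 - j
s(W(1, K), -6) - 1*(-63)*143 = (2 - 1*(-6)) - 1*(-63)*143 = (2 + 6) + 63*143 = 8 + 9009 = 9017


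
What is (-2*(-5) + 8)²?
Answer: 324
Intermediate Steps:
(-2*(-5) + 8)² = (10 + 8)² = 18² = 324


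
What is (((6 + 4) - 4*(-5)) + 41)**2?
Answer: 5041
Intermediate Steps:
(((6 + 4) - 4*(-5)) + 41)**2 = ((10 + 20) + 41)**2 = (30 + 41)**2 = 71**2 = 5041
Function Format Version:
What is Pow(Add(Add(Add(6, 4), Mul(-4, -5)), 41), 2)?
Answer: 5041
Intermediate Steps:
Pow(Add(Add(Add(6, 4), Mul(-4, -5)), 41), 2) = Pow(Add(Add(10, 20), 41), 2) = Pow(Add(30, 41), 2) = Pow(71, 2) = 5041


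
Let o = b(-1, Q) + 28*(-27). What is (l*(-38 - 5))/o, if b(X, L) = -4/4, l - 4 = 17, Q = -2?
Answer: 903/757 ≈ 1.1929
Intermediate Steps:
l = 21 (l = 4 + 17 = 21)
b(X, L) = -1 (b(X, L) = -4*¼ = -1)
o = -757 (o = -1 + 28*(-27) = -1 - 756 = -757)
(l*(-38 - 5))/o = (21*(-38 - 5))/(-757) = (21*(-43))*(-1/757) = -903*(-1/757) = 903/757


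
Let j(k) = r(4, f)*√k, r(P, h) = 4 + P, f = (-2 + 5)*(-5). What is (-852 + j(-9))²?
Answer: 725328 - 40896*I ≈ 7.2533e+5 - 40896.0*I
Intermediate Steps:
f = -15 (f = 3*(-5) = -15)
j(k) = 8*√k (j(k) = (4 + 4)*√k = 8*√k)
(-852 + j(-9))² = (-852 + 8*√(-9))² = (-852 + 8*(3*I))² = (-852 + 24*I)²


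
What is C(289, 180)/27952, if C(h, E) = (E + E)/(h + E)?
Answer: 45/1638686 ≈ 2.7461e-5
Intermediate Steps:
C(h, E) = 2*E/(E + h) (C(h, E) = (2*E)/(E + h) = 2*E/(E + h))
C(289, 180)/27952 = (2*180/(180 + 289))/27952 = (2*180/469)*(1/27952) = (2*180*(1/469))*(1/27952) = (360/469)*(1/27952) = 45/1638686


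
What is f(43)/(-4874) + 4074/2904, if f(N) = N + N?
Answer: 1633911/1179508 ≈ 1.3852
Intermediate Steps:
f(N) = 2*N
f(43)/(-4874) + 4074/2904 = (2*43)/(-4874) + 4074/2904 = 86*(-1/4874) + 4074*(1/2904) = -43/2437 + 679/484 = 1633911/1179508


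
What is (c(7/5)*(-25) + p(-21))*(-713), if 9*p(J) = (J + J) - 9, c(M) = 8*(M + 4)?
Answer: 2322241/3 ≈ 7.7408e+5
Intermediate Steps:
c(M) = 32 + 8*M (c(M) = 8*(4 + M) = 32 + 8*M)
p(J) = -1 + 2*J/9 (p(J) = ((J + J) - 9)/9 = (2*J - 9)/9 = (-9 + 2*J)/9 = -1 + 2*J/9)
(c(7/5)*(-25) + p(-21))*(-713) = ((32 + 8*(7/5))*(-25) + (-1 + (2/9)*(-21)))*(-713) = ((32 + 8*(7*(⅕)))*(-25) + (-1 - 14/3))*(-713) = ((32 + 8*(7/5))*(-25) - 17/3)*(-713) = ((32 + 56/5)*(-25) - 17/3)*(-713) = ((216/5)*(-25) - 17/3)*(-713) = (-1080 - 17/3)*(-713) = -3257/3*(-713) = 2322241/3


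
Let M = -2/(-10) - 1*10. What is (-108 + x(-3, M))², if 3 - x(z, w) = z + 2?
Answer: 10816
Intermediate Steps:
M = -49/5 (M = -2*(-⅒) - 10 = ⅕ - 10 = -49/5 ≈ -9.8000)
x(z, w) = 1 - z (x(z, w) = 3 - (z + 2) = 3 - (2 + z) = 3 + (-2 - z) = 1 - z)
(-108 + x(-3, M))² = (-108 + (1 - 1*(-3)))² = (-108 + (1 + 3))² = (-108 + 4)² = (-104)² = 10816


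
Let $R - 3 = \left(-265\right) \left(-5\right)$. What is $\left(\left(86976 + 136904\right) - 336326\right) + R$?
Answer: $-111118$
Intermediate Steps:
$R = 1328$ ($R = 3 - -1325 = 3 + 1325 = 1328$)
$\left(\left(86976 + 136904\right) - 336326\right) + R = \left(\left(86976 + 136904\right) - 336326\right) + 1328 = \left(223880 - 336326\right) + 1328 = -112446 + 1328 = -111118$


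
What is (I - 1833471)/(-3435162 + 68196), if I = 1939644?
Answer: -35391/1122322 ≈ -0.031534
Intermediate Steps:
(I - 1833471)/(-3435162 + 68196) = (1939644 - 1833471)/(-3435162 + 68196) = 106173/(-3366966) = 106173*(-1/3366966) = -35391/1122322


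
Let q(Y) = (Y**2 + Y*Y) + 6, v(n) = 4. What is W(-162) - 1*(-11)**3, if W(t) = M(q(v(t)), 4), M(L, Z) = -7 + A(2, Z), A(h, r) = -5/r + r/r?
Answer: 5295/4 ≈ 1323.8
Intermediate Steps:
A(h, r) = 1 - 5/r (A(h, r) = -5/r + 1 = 1 - 5/r)
q(Y) = 6 + 2*Y**2 (q(Y) = (Y**2 + Y**2) + 6 = 2*Y**2 + 6 = 6 + 2*Y**2)
M(L, Z) = -7 + (-5 + Z)/Z
W(t) = -29/4 (W(t) = -6 - 5/4 = -29/4)
W(-162) - 1*(-11)**3 = -29/4 - 1*(-11)**3 = -29/4 - 1*(-1331) = -29/4 + 1331 = 5295/4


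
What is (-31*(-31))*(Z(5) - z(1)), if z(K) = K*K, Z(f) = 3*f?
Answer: 13454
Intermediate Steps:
z(K) = K²
(-31*(-31))*(Z(5) - z(1)) = (-31*(-31))*(3*5 - 1*1²) = 961*(15 - 1*1) = 961*(15 - 1) = 961*14 = 13454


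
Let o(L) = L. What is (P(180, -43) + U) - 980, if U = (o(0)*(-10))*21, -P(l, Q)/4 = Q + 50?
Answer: -1008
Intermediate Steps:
P(l, Q) = -200 - 4*Q (P(l, Q) = -4*(Q + 50) = -4*(50 + Q) = -200 - 4*Q)
U = 0 (U = (0*(-10))*21 = 0*21 = 0)
(P(180, -43) + U) - 980 = ((-200 - 4*(-43)) + 0) - 980 = ((-200 + 172) + 0) - 980 = (-28 + 0) - 980 = -28 - 980 = -1008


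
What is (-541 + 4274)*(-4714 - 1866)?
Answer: -24563140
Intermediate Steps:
(-541 + 4274)*(-4714 - 1866) = 3733*(-6580) = -24563140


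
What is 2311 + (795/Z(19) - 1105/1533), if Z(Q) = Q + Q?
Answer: 135801739/58254 ≈ 2331.2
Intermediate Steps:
Z(Q) = 2*Q
2311 + (795/Z(19) - 1105/1533) = 2311 + (795/((2*19)) - 1105/1533) = 2311 + (795/38 - 1105*1/1533) = 2311 + (795*(1/38) - 1105/1533) = 2311 + (795/38 - 1105/1533) = 2311 + 1176745/58254 = 135801739/58254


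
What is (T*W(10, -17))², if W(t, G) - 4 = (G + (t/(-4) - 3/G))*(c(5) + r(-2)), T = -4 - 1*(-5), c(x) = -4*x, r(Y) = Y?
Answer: 53217025/289 ≈ 1.8414e+5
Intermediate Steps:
T = 1 (T = -4 + 5 = 1)
W(t, G) = 4 - 22*G + 66/G + 11*t/2 (W(t, G) = 4 + (G + (t/(-4) - 3/G))*(-4*5 - 2) = 4 + (G + (t*(-¼) - 3/G))*(-20 - 2) = 4 + (G + (-t/4 - 3/G))*(-22) = 4 + (G + (-3/G - t/4))*(-22) = 4 + (G - 3/G - t/4)*(-22) = 4 + (-22*G + 66/G + 11*t/2) = 4 - 22*G + 66/G + 11*t/2)
(T*W(10, -17))² = (1*(4 - 22*(-17) + 66/(-17) + (11/2)*10))² = (1*(4 + 374 + 66*(-1/17) + 55))² = (1*(4 + 374 - 66/17 + 55))² = (1*(7295/17))² = (7295/17)² = 53217025/289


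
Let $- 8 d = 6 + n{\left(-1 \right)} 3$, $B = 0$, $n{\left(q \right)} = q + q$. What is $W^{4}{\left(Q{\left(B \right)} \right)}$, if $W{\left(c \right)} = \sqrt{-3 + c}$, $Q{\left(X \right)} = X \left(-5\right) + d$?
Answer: $9$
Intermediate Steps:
$n{\left(q \right)} = 2 q$
$d = 0$ ($d = - \frac{6 + 2 \left(-1\right) 3}{8} = - \frac{6 - 6}{8} = \left(- \frac{1}{8}\right) 0 = 0$)
$Q{\left(X \right)} = - 5 X$ ($Q{\left(X \right)} = X \left(-5\right) + 0 = - 5 X + 0 = - 5 X$)
$W^{4}{\left(Q{\left(B \right)} \right)} = \left(\sqrt{-3 - 0}\right)^{4} = \left(\sqrt{-3 + 0}\right)^{4} = \left(\sqrt{-3}\right)^{4} = \left(i \sqrt{3}\right)^{4} = 9$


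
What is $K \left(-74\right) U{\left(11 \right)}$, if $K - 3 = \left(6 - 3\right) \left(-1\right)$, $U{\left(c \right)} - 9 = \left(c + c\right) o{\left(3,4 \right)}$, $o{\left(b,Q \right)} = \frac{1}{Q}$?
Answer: $0$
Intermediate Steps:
$U{\left(c \right)} = 9 + \frac{c}{2}$ ($U{\left(c \right)} = 9 + \frac{c + c}{4} = 9 + 2 c \frac{1}{4} = 9 + \frac{c}{2}$)
$K = 0$ ($K = 3 + \left(6 - 3\right) \left(-1\right) = 3 + 3 \left(-1\right) = 3 - 3 = 0$)
$K \left(-74\right) U{\left(11 \right)} = 0 \left(-74\right) \left(9 + \frac{1}{2} \cdot 11\right) = 0 \left(9 + \frac{11}{2}\right) = 0 \cdot \frac{29}{2} = 0$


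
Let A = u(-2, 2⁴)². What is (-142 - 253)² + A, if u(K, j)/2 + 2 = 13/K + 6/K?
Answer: 156554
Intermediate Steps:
u(K, j) = -4 + 38/K (u(K, j) = -4 + 2*(13/K + 6/K) = -4 + 2*(19/K) = -4 + 38/K)
A = 529 (A = (-4 + 38/(-2))² = (-4 + 38*(-½))² = (-4 - 19)² = (-23)² = 529)
(-142 - 253)² + A = (-142 - 253)² + 529 = (-395)² + 529 = 156025 + 529 = 156554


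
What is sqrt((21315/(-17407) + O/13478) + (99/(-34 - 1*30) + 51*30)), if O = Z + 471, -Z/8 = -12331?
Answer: sqrt(7996912661557971133)/72188168 ≈ 39.174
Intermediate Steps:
Z = 98648 (Z = -8*(-12331) = 98648)
O = 99119 (O = 98648 + 471 = 99119)
sqrt((21315/(-17407) + O/13478) + (99/(-34 - 1*30) + 51*30)) = sqrt((21315/(-17407) + 99119/13478) + (99/(-34 - 1*30) + 51*30)) = sqrt((21315*(-1/17407) + 99119*(1/13478)) + (99/(-34 - 30) + 1530)) = sqrt((-21315/17407 + 99119/13478) + (99/(-64) + 1530)) = sqrt(1438080863/234611546 + (99*(-1/64) + 1530)) = sqrt(1438080863/234611546 + (-99/64 + 1530)) = sqrt(1438080863/234611546 + 97821/64) = sqrt(11520986608249/7507569472) = sqrt(7996912661557971133)/72188168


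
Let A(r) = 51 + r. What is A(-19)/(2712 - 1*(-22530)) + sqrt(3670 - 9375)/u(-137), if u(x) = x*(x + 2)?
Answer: 16/12621 + I*sqrt(5705)/18495 ≈ 0.0012677 + 0.0040839*I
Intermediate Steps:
u(x) = x*(2 + x)
A(-19)/(2712 - 1*(-22530)) + sqrt(3670 - 9375)/u(-137) = (51 - 19)/(2712 - 1*(-22530)) + sqrt(3670 - 9375)/((-137*(2 - 137))) = 32/(2712 + 22530) + sqrt(-5705)/((-137*(-135))) = 32/25242 + (I*sqrt(5705))/18495 = 32*(1/25242) + (I*sqrt(5705))*(1/18495) = 16/12621 + I*sqrt(5705)/18495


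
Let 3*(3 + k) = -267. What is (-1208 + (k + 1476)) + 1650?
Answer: 1826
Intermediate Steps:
k = -92 (k = -3 + (⅓)*(-267) = -3 - 89 = -92)
(-1208 + (k + 1476)) + 1650 = (-1208 + (-92 + 1476)) + 1650 = (-1208 + 1384) + 1650 = 176 + 1650 = 1826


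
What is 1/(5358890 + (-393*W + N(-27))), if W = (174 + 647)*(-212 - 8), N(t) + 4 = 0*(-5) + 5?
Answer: 1/76342551 ≈ 1.3099e-8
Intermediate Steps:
N(t) = 1 (N(t) = -4 + (0*(-5) + 5) = -4 + (0 + 5) = -4 + 5 = 1)
W = -180620 (W = 821*(-220) = -180620)
1/(5358890 + (-393*W + N(-27))) = 1/(5358890 + (-393*(-180620) + 1)) = 1/(5358890 + (70983660 + 1)) = 1/(5358890 + 70983661) = 1/76342551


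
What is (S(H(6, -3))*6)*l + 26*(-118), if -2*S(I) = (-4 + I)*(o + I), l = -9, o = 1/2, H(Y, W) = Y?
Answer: -2717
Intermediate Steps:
o = 1/2 ≈ 0.50000
S(I) = -(1/2 + I)*(-4 + I)/2 (S(I) = -(-4 + I)*(1/2 + I)/2 = -(1/2 + I)*(-4 + I)/2)
(S(H(6, -3))*6)*l + 26*(-118) = ((1 - 1/2*6**2 + (7/4)*6)*6)*(-9) + 26*(-118) = ((1 - 1/2*36 + 21/2)*6)*(-9) - 3068 = ((1 - 18 + 21/2)*6)*(-9) - 3068 = -13/2*6*(-9) - 3068 = -39*(-9) - 3068 = 351 - 3068 = -2717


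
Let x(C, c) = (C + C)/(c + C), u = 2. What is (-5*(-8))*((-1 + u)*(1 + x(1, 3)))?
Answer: 60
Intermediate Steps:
x(C, c) = 2*C/(C + c) (x(C, c) = (2*C)/(C + c) = 2*C/(C + c))
(-5*(-8))*((-1 + u)*(1 + x(1, 3))) = (-5*(-8))*((-1 + 2)*(1 + 2*1/(1 + 3))) = 40*(1*(1 + 2*1/4)) = 40*(1*(1 + 2*1*(¼))) = 40*(1*(1 + ½)) = 40*(1*(3/2)) = 40*(3/2) = 60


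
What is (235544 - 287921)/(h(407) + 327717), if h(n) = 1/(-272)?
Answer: -14246544/89139023 ≈ -0.15982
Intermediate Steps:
h(n) = -1/272
(235544 - 287921)/(h(407) + 327717) = (235544 - 287921)/(-1/272 + 327717) = -52377/89139023/272 = -52377*272/89139023 = -14246544/89139023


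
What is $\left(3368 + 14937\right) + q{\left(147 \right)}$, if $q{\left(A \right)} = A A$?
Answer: $39914$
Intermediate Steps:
$q{\left(A \right)} = A^{2}$
$\left(3368 + 14937\right) + q{\left(147 \right)} = \left(3368 + 14937\right) + 147^{2} = 18305 + 21609 = 39914$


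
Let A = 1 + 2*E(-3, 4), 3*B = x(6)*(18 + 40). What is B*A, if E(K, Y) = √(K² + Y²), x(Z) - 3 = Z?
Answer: 1914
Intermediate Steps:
x(Z) = 3 + Z
B = 174 (B = ((3 + 6)*(18 + 40))/3 = (9*58)/3 = (⅓)*522 = 174)
A = 11 (A = 1 + 2*√((-3)² + 4²) = 1 + 2*√(9 + 16) = 1 + 2*√25 = 1 + 2*5 = 1 + 10 = 11)
B*A = 174*11 = 1914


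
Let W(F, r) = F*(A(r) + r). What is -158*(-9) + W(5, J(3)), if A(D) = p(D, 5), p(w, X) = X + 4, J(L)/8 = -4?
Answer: 1307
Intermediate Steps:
J(L) = -32 (J(L) = 8*(-4) = -32)
p(w, X) = 4 + X
A(D) = 9 (A(D) = 4 + 5 = 9)
W(F, r) = F*(9 + r)
-158*(-9) + W(5, J(3)) = -158*(-9) + 5*(9 - 32) = 1422 + 5*(-23) = 1422 - 115 = 1307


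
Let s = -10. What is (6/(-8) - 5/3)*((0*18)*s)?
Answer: 0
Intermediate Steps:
(6/(-8) - 5/3)*((0*18)*s) = (6/(-8) - 5/3)*((0*18)*(-10)) = (6*(-1/8) - 5*1/3)*(0*(-10)) = (-3/4 - 5/3)*0 = -29/12*0 = 0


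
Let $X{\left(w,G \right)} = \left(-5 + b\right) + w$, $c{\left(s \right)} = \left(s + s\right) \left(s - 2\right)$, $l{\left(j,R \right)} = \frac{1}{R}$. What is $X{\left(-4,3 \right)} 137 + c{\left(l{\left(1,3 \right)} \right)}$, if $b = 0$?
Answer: $- \frac{11107}{9} \approx -1234.1$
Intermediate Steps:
$c{\left(s \right)} = 2 s \left(-2 + s\right)$
$X{\left(w,G \right)} = -5 + w$ ($X{\left(w,G \right)} = \left(-5 + 0\right) + w = -5 + w$)
$X{\left(-4,3 \right)} 137 + c{\left(l{\left(1,3 \right)} \right)} = \left(-5 - 4\right) 137 + \frac{2 \left(-2 + \frac{1}{3}\right)}{3} = \left(-9\right) 137 + 2 \cdot \frac{1}{3} \left(-2 + \frac{1}{3}\right) = -1233 + 2 \cdot \frac{1}{3} \left(- \frac{5}{3}\right) = -1233 - \frac{10}{9} = - \frac{11107}{9}$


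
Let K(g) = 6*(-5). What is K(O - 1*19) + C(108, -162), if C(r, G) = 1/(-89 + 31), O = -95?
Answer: -1741/58 ≈ -30.017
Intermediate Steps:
C(r, G) = -1/58 (C(r, G) = 1/(-58) = -1/58)
K(g) = -30
K(O - 1*19) + C(108, -162) = -30 - 1/58 = -1741/58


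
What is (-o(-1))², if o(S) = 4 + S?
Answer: 9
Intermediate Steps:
(-o(-1))² = (-(4 - 1))² = (-1*3)² = (-3)² = 9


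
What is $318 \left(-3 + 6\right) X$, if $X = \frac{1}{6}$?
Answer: $159$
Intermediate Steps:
$X = \frac{1}{6} \approx 0.16667$
$318 \left(-3 + 6\right) X = 318 \left(-3 + 6\right) \frac{1}{6} = 318 \cdot 3 \cdot \frac{1}{6} = 318 \cdot \frac{1}{2} = 159$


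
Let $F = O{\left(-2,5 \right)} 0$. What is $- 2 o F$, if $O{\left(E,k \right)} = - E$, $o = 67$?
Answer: $0$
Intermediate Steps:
$F = 0$ ($F = \left(-1\right) \left(-2\right) 0 = 2 \cdot 0 = 0$)
$- 2 o F = \left(-2\right) 67 \cdot 0 = \left(-134\right) 0 = 0$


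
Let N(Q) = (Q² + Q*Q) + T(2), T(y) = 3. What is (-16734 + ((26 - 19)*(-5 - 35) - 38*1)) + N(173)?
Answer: 42809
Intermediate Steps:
N(Q) = 3 + 2*Q² (N(Q) = (Q² + Q*Q) + 3 = (Q² + Q²) + 3 = 2*Q² + 3 = 3 + 2*Q²)
(-16734 + ((26 - 19)*(-5 - 35) - 38*1)) + N(173) = (-16734 + ((26 - 19)*(-5 - 35) - 38*1)) + (3 + 2*173²) = (-16734 + (7*(-40) - 38)) + (3 + 2*29929) = (-16734 + (-280 - 38)) + (3 + 59858) = (-16734 - 318) + 59861 = -17052 + 59861 = 42809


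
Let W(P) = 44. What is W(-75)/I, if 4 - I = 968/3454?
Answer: 1727/146 ≈ 11.829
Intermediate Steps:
I = 584/157 (I = 4 - 968/3454 = 4 - 1*44/157 = 4 - 44/157 = 584/157 ≈ 3.7197)
W(-75)/I = 44/(584/157) = 44*(157/584) = 1727/146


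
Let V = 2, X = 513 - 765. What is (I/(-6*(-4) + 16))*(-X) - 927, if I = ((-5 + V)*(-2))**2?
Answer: -3501/5 ≈ -700.20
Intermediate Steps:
X = -252
I = 36 (I = ((-5 + 2)*(-2))**2 = (-3*(-2))**2 = 6**2 = 36)
(I/(-6*(-4) + 16))*(-X) - 927 = (36/(-6*(-4) + 16))*(-1*(-252)) - 927 = (36/(24 + 16))*252 - 927 = (36/40)*252 - 927 = (36*(1/40))*252 - 927 = (9/10)*252 - 927 = 1134/5 - 927 = -3501/5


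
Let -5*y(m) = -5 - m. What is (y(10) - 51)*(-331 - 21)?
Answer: 16896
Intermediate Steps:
y(m) = 1 + m/5 (y(m) = -(-5 - m)/5 = 1 + m/5)
(y(10) - 51)*(-331 - 21) = ((1 + (⅕)*10) - 51)*(-331 - 21) = ((1 + 2) - 51)*(-352) = (3 - 51)*(-352) = -48*(-352) = 16896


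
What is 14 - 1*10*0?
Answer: 14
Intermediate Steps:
14 - 1*10*0 = 14 - 10*0 = 14 + 0 = 14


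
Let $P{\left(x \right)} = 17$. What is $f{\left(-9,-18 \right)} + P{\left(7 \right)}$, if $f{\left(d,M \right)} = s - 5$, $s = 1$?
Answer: $13$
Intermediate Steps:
$f{\left(d,M \right)} = -4$ ($f{\left(d,M \right)} = 1 - 5 = -4$)
$f{\left(-9,-18 \right)} + P{\left(7 \right)} = -4 + 17 = 13$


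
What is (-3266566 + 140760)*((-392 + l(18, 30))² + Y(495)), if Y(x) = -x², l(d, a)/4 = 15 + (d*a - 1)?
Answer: -9633580927506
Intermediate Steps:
l(d, a) = 56 + 4*a*d (l(d, a) = 4*(15 + (d*a - 1)) = 4*(15 + (a*d - 1)) = 4*(15 + (-1 + a*d)) = 4*(14 + a*d) = 56 + 4*a*d)
(-3266566 + 140760)*((-392 + l(18, 30))² + Y(495)) = (-3266566 + 140760)*((-392 + (56 + 4*30*18))² - 1*495²) = -3125806*((-392 + (56 + 2160))² - 1*245025) = -3125806*((-392 + 2216)² - 245025) = -3125806*(1824² - 245025) = -3125806*(3326976 - 245025) = -3125806*3081951 = -9633580927506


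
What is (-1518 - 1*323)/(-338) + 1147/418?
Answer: 289306/35321 ≈ 8.1908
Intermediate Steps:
(-1518 - 1*323)/(-338) + 1147/418 = (-1518 - 323)*(-1/338) + 1147*(1/418) = -1841*(-1/338) + 1147/418 = 1841/338 + 1147/418 = 289306/35321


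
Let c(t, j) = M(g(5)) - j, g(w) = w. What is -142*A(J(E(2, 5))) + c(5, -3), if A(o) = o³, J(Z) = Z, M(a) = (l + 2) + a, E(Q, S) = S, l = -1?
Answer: -17741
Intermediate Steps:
M(a) = 1 + a (M(a) = (-1 + 2) + a = 1 + a)
c(t, j) = 6 - j (c(t, j) = (1 + 5) - j = 6 - j)
-142*A(J(E(2, 5))) + c(5, -3) = -142*5³ + (6 - 1*(-3)) = -142*125 + (6 + 3) = -17750 + 9 = -17741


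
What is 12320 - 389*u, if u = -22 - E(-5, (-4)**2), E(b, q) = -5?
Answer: 18933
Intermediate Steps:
u = -17 (u = -22 - 1*(-5) = -22 + 5 = -17)
12320 - 389*u = 12320 - 389*(-17) = 12320 - 1*(-6613) = 12320 + 6613 = 18933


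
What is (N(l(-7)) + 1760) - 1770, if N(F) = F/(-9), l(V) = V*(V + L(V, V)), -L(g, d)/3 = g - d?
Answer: -139/9 ≈ -15.444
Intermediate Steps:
L(g, d) = -3*g + 3*d (L(g, d) = -3*(g - d) = -3*g + 3*d)
l(V) = V² (l(V) = V*(V + (-3*V + 3*V)) = V*(V + 0) = V*V = V²)
N(F) = -F/9 (N(F) = F*(-⅑) = -F/9)
(N(l(-7)) + 1760) - 1770 = (-⅑*(-7)² + 1760) - 1770 = (-⅑*49 + 1760) - 1770 = (-49/9 + 1760) - 1770 = 15791/9 - 1770 = -139/9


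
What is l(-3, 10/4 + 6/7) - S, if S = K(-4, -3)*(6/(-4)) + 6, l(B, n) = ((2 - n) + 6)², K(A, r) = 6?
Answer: 4813/196 ≈ 24.556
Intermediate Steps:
l(B, n) = (8 - n)²
S = -3 (S = 6*(6/(-4)) + 6 = 6*(6*(-¼)) + 6 = 6*(-3/2) + 6 = -9 + 6 = -3)
l(-3, 10/4 + 6/7) - S = (-8 + (10/4 + 6/7))² - 1*(-3) = (-8 + (10*(¼) + 6*(⅐)))² + 3 = (-8 + (5/2 + 6/7))² + 3 = (-8 + 47/14)² + 3 = (-65/14)² + 3 = 4225/196 + 3 = 4813/196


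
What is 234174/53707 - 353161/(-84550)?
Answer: 38766629527/4540926850 ≈ 8.5372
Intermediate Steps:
234174/53707 - 353161/(-84550) = 234174*(1/53707) - 353161*(-1/84550) = 234174/53707 + 353161/84550 = 38766629527/4540926850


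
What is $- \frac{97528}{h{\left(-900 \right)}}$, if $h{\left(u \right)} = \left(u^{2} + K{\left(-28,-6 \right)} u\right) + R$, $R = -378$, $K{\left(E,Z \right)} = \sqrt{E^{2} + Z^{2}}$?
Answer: $- \frac{731118652}{6063181323} - \frac{4876400 \sqrt{205}}{18189543969} \approx -0.12442$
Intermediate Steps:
$h{\left(u \right)} = -378 + u^{2} + 2 u \sqrt{205}$ ($h{\left(u \right)} = \left(u^{2} + \sqrt{\left(-28\right)^{2} + \left(-6\right)^{2}} u\right) - 378 = \left(u^{2} + \sqrt{784 + 36} u\right) - 378 = \left(u^{2} + \sqrt{820} u\right) - 378 = \left(u^{2} + 2 \sqrt{205} u\right) - 378 = \left(u^{2} + 2 u \sqrt{205}\right) - 378 = -378 + u^{2} + 2 u \sqrt{205}$)
$- \frac{97528}{h{\left(-900 \right)}} = - \frac{97528}{-378 + \left(-900\right)^{2} + 2 \left(-900\right) \sqrt{205}} = - \frac{97528}{-378 + 810000 - 1800 \sqrt{205}} = - \frac{97528}{809622 - 1800 \sqrt{205}}$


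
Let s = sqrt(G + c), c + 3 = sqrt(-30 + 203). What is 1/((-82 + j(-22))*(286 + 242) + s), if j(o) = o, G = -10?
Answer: -1/(54912 - sqrt(-13 + sqrt(173))) ≈ -1.8211e-5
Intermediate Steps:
c = -3 + sqrt(173) (c = -3 + sqrt(-30 + 203) = -3 + sqrt(173) ≈ 10.153)
s = sqrt(-13 + sqrt(173)) (s = sqrt(-10 + (-3 + sqrt(173))) = sqrt(-13 + sqrt(173)) ≈ 0.39108)
1/((-82 + j(-22))*(286 + 242) + s) = 1/((-82 - 22)*(286 + 242) + sqrt(-13 + sqrt(173))) = 1/(-104*528 + sqrt(-13 + sqrt(173))) = 1/(-54912 + sqrt(-13 + sqrt(173)))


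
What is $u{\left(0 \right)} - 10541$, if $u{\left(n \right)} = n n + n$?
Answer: $-10541$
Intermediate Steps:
$u{\left(n \right)} = n + n^{2}$ ($u{\left(n \right)} = n^{2} + n = n + n^{2}$)
$u{\left(0 \right)} - 10541 = 0 \left(1 + 0\right) - 10541 = 0 \cdot 1 - 10541 = 0 - 10541 = -10541$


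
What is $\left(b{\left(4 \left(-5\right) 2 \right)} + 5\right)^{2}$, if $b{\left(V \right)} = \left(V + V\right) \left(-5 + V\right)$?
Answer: $12996025$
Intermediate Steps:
$b{\left(V \right)} = 2 V \left(-5 + V\right)$
$\left(b{\left(4 \left(-5\right) 2 \right)} + 5\right)^{2} = \left(2 \cdot 4 \left(-5\right) 2 \left(-5 + 4 \left(-5\right) 2\right) + 5\right)^{2} = \left(2 \left(\left(-20\right) 2\right) \left(-5 - 40\right) + 5\right)^{2} = \left(2 \left(-40\right) \left(-5 - 40\right) + 5\right)^{2} = \left(2 \left(-40\right) \left(-45\right) + 5\right)^{2} = \left(3600 + 5\right)^{2} = 3605^{2} = 12996025$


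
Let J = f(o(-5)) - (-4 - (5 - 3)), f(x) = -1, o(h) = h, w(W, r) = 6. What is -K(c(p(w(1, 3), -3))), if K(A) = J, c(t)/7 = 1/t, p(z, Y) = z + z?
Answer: -5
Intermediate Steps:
p(z, Y) = 2*z
J = 5 (J = -1 - (-4 - (5 - 3)) = -1 - (-4 - 1*2) = -1 - (-4 - 2) = -1 - 1*(-6) = -1 + 6 = 5)
c(t) = 7/t
K(A) = 5
-K(c(p(w(1, 3), -3))) = -1*5 = -5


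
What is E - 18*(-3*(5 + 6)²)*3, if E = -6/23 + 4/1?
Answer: 450932/23 ≈ 19606.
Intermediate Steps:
E = 86/23 (E = -6*1/23 + 4*1 = -6/23 + 4 = 86/23 ≈ 3.7391)
E - 18*(-3*(5 + 6)²)*3 = 86/23 - 18*(-3*(5 + 6)²)*3 = 86/23 - 18*(-3*11²)*3 = 86/23 - 18*(-3*121)*3 = 86/23 - (-6534)*3 = 86/23 - 18*(-1089) = 86/23 + 19602 = 450932/23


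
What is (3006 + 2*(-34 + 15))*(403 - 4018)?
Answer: -10729320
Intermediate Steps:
(3006 + 2*(-34 + 15))*(403 - 4018) = (3006 + 2*(-19))*(-3615) = (3006 - 38)*(-3615) = 2968*(-3615) = -10729320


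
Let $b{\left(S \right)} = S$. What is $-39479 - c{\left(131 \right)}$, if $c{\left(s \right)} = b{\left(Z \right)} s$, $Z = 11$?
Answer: $-40920$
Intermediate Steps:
$c{\left(s \right)} = 11 s$
$-39479 - c{\left(131 \right)} = -39479 - 11 \cdot 131 = -39479 - 1441 = -40920$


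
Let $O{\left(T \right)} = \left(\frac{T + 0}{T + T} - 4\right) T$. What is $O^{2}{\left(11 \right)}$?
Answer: $\frac{5929}{4} \approx 1482.3$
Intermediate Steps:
$O{\left(T \right)} = - \frac{7 T}{2}$ ($O{\left(T \right)} = \left(\frac{T}{2 T} - 4\right) T = \left(T \frac{1}{2 T} - 4\right) T = \left(\frac{1}{2} - 4\right) T = - \frac{7 T}{2}$)
$O^{2}{\left(11 \right)} = \left(\left(- \frac{7}{2}\right) 11\right)^{2} = \left(- \frac{77}{2}\right)^{2} = \frac{5929}{4}$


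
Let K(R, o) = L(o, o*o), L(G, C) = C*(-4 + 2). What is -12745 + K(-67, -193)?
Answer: -87243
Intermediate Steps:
L(G, C) = -2*C (L(G, C) = C*(-2) = -2*C)
K(R, o) = -2*o² (K(R, o) = -2*o*o = -2*o²)
-12745 + K(-67, -193) = -12745 - 2*(-193)² = -12745 - 2*37249 = -12745 - 74498 = -87243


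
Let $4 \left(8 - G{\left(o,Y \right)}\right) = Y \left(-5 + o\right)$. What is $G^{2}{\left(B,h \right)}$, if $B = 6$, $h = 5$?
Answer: $\frac{729}{16} \approx 45.563$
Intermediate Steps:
$G{\left(o,Y \right)} = 8 - \frac{Y \left(-5 + o\right)}{4}$
$G^{2}{\left(B,h \right)} = \left(8 + \frac{5}{4} \cdot 5 - \frac{5}{4} \cdot 6\right)^{2} = \left(8 + \frac{25}{4} - \frac{15}{2}\right)^{2} = \left(\frac{27}{4}\right)^{2} = \frac{729}{16}$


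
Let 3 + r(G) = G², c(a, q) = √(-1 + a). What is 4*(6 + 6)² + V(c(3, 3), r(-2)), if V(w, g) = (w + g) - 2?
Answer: 575 + √2 ≈ 576.41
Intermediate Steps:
r(G) = -3 + G²
V(w, g) = -2 + g + w (V(w, g) = (g + w) - 2 = -2 + g + w)
4*(6 + 6)² + V(c(3, 3), r(-2)) = 4*(6 + 6)² + (-2 + (-3 + (-2)²) + √(-1 + 3)) = 4*12² + (-2 + (-3 + 4) + √2) = 4*144 + (-2 + 1 + √2) = 576 + (-1 + √2) = 575 + √2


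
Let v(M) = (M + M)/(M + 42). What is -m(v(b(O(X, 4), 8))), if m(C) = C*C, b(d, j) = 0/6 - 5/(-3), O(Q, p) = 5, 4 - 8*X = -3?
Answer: -100/17161 ≈ -0.0058272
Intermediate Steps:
X = 7/8 (X = ½ - ⅛*(-3) = ½ + 3/8 = 7/8 ≈ 0.87500)
b(d, j) = 5/3 (b(d, j) = 0*(⅙) - 5*(-⅓) = 0 + 5/3 = 5/3)
v(M) = 2*M/(42 + M) (v(M) = (2*M)/(42 + M) = 2*M/(42 + M))
m(C) = C²
-m(v(b(O(X, 4), 8))) = -(2*(5/3)/(42 + 5/3))² = -(2*(5/3)/(131/3))² = -(2*(5/3)*(3/131))² = -(10/131)² = -1*100/17161 = -100/17161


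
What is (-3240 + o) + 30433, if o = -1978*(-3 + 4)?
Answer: 25215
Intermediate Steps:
o = -1978 (o = -1978*1 = -1978)
(-3240 + o) + 30433 = (-3240 - 1978) + 30433 = -5218 + 30433 = 25215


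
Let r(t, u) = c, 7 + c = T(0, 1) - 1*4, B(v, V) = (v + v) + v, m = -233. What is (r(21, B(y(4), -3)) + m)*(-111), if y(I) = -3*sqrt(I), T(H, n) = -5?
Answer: 27639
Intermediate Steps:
B(v, V) = 3*v (B(v, V) = 2*v + v = 3*v)
c = -16 (c = -7 + (-5 - 1*4) = -7 + (-5 - 4) = -7 - 9 = -16)
r(t, u) = -16
(r(21, B(y(4), -3)) + m)*(-111) = (-16 - 233)*(-111) = -249*(-111) = 27639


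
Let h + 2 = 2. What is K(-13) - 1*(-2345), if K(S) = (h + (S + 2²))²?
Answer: 2426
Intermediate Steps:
h = 0 (h = -2 + 2 = 0)
K(S) = (4 + S)² (K(S) = (0 + (S + 2²))² = (0 + (S + 4))² = (0 + (4 + S))² = (4 + S)²)
K(-13) - 1*(-2345) = (4 - 13)² - 1*(-2345) = (-9)² + 2345 = 81 + 2345 = 2426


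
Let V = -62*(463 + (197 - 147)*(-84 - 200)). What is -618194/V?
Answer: -309097/425847 ≈ -0.72584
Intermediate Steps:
V = 851694 (V = -62*(463 + 50*(-284)) = -62*(463 - 14200) = -62*(-13737) = 851694)
-618194/V = -618194/851694 = -618194*1/851694 = -309097/425847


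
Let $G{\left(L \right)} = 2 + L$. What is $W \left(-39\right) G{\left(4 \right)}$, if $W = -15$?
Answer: $3510$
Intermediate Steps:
$W \left(-39\right) G{\left(4 \right)} = \left(-15\right) \left(-39\right) \left(2 + 4\right) = 585 \cdot 6 = 3510$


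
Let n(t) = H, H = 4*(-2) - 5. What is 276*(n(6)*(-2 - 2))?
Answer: 14352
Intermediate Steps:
H = -13 (H = -8 - 5 = -13)
n(t) = -13
276*(n(6)*(-2 - 2)) = 276*(-13*(-2 - 2)) = 276*(-13*(-4)) = 276*52 = 14352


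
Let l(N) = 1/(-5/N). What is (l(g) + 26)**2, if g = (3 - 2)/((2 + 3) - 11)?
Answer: 609961/900 ≈ 677.73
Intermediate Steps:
g = -1/6 (g = 1/(5 - 11) = 1/(-6) = 1*(-1/6) = -1/6 ≈ -0.16667)
l(N) = -N/5
(l(g) + 26)**2 = (-1/5*(-1/6) + 26)**2 = (1/30 + 26)**2 = (781/30)**2 = 609961/900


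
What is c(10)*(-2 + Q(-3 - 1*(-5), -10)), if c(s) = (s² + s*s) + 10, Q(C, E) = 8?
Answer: 1260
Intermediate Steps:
c(s) = 10 + 2*s² (c(s) = (s² + s²) + 10 = 2*s² + 10 = 10 + 2*s²)
c(10)*(-2 + Q(-3 - 1*(-5), -10)) = (10 + 2*10²)*(-2 + 8) = (10 + 2*100)*6 = (10 + 200)*6 = 210*6 = 1260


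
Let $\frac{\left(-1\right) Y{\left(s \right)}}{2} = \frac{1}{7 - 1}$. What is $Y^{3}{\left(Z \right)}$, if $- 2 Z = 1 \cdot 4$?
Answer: $- \frac{1}{27} \approx -0.037037$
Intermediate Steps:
$Z = -2$ ($Z = - \frac{1 \cdot 4}{2} = \left(- \frac{1}{2}\right) 4 = -2$)
$Y{\left(s \right)} = - \frac{1}{3}$ ($Y{\left(s \right)} = - \frac{2}{7 - 1} = - \frac{2}{6} = \left(-2\right) \frac{1}{6} = - \frac{1}{3}$)
$Y^{3}{\left(Z \right)} = \left(- \frac{1}{3}\right)^{3} = - \frac{1}{27}$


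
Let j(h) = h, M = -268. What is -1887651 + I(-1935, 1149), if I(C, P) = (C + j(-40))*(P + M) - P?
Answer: -3628775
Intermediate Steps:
I(C, P) = -P + (-268 + P)*(-40 + C) (I(C, P) = (C - 40)*(P - 268) - P = (-40 + C)*(-268 + P) - P = (-268 + P)*(-40 + C) - P = -P + (-268 + P)*(-40 + C))
-1887651 + I(-1935, 1149) = -1887651 + (10720 - 268*(-1935) - 41*1149 - 1935*1149) = -1887651 + (10720 + 518580 - 47109 - 2223315) = -1887651 - 1741124 = -3628775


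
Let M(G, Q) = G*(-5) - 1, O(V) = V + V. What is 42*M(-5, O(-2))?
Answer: 1008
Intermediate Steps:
O(V) = 2*V
M(G, Q) = -1 - 5*G (M(G, Q) = -5*G - 1 = -1 - 5*G)
42*M(-5, O(-2)) = 42*(-1 - 5*(-5)) = 42*(-1 + 25) = 42*24 = 1008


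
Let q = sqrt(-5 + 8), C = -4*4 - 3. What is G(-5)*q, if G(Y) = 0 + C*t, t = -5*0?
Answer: 0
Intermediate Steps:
C = -19 (C = -16 - 3 = -19)
t = 0 (t = -1*0 = 0)
q = sqrt(3) ≈ 1.7320
G(Y) = 0 (G(Y) = 0 - 19*0 = 0 + 0 = 0)
G(-5)*q = 0*sqrt(3) = 0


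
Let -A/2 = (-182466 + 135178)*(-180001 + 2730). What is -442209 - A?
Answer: 16765139887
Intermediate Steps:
A = -16765582096 (A = -2*(-182466 + 135178)*(-180001 + 2730) = -(-94576)*(-177271) = -2*8382791048 = -16765582096)
-442209 - A = -442209 - 1*(-16765582096) = -442209 + 16765582096 = 16765139887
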